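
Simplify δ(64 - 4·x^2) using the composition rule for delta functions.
\frac{\delta(x - 4) + \delta(x + 4)}{32}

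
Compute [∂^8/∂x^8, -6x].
-48\frac{d^{7}}{dx^{7}}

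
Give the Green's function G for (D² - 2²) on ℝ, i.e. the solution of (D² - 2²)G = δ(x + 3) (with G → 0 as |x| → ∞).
-\frac{e^{-2|x + 3|}}{4}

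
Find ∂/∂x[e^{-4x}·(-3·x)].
3 \left(4 x - 1\right) e^{- 4 x}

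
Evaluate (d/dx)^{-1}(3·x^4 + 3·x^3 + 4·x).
\frac{3 x^{5}}{5} + \frac{3 x^{4}}{4} + 2 x^{2}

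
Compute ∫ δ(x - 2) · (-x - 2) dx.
-4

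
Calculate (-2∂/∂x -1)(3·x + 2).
- 3 x - 8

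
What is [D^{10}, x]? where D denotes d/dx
10D^{9}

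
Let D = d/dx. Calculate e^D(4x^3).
4 x^{3} + 12 x^{2} + 12 x + 4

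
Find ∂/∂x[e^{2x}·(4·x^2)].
8 x \left(x + 1\right) e^{2 x}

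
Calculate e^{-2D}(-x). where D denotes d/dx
2 - x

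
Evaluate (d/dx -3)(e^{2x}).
- e^{2 x}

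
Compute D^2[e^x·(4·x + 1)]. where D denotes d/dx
\left(4 x + 9\right) e^{x}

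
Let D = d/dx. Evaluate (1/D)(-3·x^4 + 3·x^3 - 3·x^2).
- \frac{3 x^{5}}{5} + \frac{3 x^{4}}{4} - x^{3}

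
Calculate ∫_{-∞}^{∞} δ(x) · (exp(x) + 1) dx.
2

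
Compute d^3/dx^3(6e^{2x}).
48 e^{2 x}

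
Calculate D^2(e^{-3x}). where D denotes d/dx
9 e^{- 3 x}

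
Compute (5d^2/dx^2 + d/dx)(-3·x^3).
9 x \left(- x - 10\right)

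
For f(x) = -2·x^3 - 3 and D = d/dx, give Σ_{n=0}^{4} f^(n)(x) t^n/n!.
- 2 t^{3} - 6 t^{2} x - 6 t x^{2} - 2 x^{3} - 3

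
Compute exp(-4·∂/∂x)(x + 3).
x - 1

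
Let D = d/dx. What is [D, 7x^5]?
35 x^{4}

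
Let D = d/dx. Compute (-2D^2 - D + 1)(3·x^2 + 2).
3 x^{2} - 6 x - 10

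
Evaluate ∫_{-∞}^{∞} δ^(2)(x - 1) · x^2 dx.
2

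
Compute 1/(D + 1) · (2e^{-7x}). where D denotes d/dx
- \frac{e^{- 7 x}}{3}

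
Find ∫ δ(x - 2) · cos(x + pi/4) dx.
\cos{\left(\frac{\pi}{4} + 2 \right)}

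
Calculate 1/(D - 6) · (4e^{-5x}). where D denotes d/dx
- \frac{4 e^{- 5 x}}{11}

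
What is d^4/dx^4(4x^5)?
480 x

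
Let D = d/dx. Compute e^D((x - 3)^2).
x^{2} - 4 x + 4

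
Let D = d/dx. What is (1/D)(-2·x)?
- x^{2}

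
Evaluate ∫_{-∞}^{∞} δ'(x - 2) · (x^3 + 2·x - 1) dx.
-14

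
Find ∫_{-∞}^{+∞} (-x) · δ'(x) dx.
1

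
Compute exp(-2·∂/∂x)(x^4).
x^{4} - 8 x^{3} + 24 x^{2} - 32 x + 16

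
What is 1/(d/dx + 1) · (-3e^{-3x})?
\frac{3 e^{- 3 x}}{2}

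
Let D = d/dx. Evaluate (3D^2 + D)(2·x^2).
4 x + 12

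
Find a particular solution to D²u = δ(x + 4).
\frac{|x + 4|}{2}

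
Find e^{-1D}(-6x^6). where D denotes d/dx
- 6 x^{6} + 36 x^{5} - 90 x^{4} + 120 x^{3} - 90 x^{2} + 36 x - 6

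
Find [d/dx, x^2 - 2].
2 x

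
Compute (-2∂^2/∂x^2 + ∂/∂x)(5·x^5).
25 x^{3} \left(x - 8\right)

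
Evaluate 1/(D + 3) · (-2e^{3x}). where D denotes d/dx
- \frac{e^{3 x}}{3}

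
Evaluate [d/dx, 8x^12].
96 x^{11}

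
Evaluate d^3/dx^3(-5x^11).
- 4950 x^{8}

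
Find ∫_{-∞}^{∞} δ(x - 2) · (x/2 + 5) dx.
6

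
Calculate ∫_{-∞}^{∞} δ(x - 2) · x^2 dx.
4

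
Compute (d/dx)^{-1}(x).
\frac{x^{2}}{2}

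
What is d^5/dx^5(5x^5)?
600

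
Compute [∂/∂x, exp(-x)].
- e^{- x}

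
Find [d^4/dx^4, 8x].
32\frac{d^{3}}{dx^{3}}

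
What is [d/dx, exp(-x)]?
- e^{- x}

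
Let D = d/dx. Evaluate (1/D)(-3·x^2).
- x^{3}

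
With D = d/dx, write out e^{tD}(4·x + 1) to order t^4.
4 t + 4 x + 1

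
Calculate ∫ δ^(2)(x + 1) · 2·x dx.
0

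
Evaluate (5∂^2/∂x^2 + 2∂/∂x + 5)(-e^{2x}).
- 29 e^{2 x}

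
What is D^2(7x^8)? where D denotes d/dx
392 x^{6}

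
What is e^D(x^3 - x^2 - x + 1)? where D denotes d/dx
x^{2} \left(x + 2\right)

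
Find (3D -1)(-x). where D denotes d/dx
x - 3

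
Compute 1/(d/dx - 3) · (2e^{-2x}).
- \frac{2 e^{- 2 x}}{5}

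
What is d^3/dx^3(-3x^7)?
- 630 x^{4}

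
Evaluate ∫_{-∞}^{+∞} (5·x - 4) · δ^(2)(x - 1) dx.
0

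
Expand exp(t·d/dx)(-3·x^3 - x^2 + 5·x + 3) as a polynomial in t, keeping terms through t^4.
- 3 t^{3} - t^{2} \left(9 x + 1\right) - t \left(9 x^{2} + 2 x - 5\right) - 3 x^{3} - x^{2} + 5 x + 3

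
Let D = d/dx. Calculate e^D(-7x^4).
- 7 x^{4} - 28 x^{3} - 42 x^{2} - 28 x - 7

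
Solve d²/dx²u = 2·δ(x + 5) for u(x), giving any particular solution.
|x + 5|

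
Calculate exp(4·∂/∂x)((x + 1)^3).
x^{3} + 15 x^{2} + 75 x + 125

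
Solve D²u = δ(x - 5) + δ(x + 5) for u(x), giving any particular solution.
\frac{|x - 5|}{2} + \frac{|x + 5|}{2}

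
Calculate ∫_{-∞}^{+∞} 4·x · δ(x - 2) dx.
8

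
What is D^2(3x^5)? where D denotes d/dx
60 x^{3}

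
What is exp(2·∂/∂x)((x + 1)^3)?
x^{3} + 9 x^{2} + 27 x + 27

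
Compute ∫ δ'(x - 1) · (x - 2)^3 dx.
-3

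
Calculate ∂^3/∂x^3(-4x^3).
-24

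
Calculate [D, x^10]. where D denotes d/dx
10 x^{9}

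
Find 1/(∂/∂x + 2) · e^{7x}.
\frac{e^{7 x}}{9}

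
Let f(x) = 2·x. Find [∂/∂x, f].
2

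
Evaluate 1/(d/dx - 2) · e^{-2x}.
- \frac{e^{- 2 x}}{4}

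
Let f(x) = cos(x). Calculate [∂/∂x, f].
- \sin{\left(x \right)}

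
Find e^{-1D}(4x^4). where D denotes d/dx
4 x^{4} - 16 x^{3} + 24 x^{2} - 16 x + 4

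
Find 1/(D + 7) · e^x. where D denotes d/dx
\frac{e^{x}}{8}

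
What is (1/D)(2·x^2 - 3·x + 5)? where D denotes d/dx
\frac{2 x^{3}}{3} - \frac{3 x^{2}}{2} + 5 x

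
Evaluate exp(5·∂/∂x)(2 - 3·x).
- 3 x - 13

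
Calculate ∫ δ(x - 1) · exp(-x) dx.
e^{-1}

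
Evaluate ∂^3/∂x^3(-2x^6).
- 240 x^{3}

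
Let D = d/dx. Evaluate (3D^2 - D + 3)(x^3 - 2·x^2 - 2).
3 x^{3} - 9 x^{2} + 22 x - 18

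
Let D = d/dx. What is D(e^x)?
e^{x}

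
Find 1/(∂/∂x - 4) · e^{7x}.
\frac{e^{7 x}}{3}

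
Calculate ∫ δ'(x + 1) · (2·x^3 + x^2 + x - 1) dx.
-5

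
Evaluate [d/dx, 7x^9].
63 x^{8}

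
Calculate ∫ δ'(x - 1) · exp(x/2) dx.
- \frac{e^{\frac{1}{2}}}{2}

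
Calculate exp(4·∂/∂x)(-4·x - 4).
- 4 x - 20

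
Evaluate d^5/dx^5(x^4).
0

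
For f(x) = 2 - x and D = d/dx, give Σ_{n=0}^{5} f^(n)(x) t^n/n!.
- t - x + 2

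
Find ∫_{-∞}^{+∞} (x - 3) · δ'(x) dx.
-1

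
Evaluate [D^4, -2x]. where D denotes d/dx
-8D^{3}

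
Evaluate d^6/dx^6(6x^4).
0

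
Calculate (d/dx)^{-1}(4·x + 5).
2 x^{2} + 5 x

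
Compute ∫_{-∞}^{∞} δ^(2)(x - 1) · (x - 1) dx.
0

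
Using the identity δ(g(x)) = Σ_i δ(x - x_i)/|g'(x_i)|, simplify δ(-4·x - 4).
\frac{\delta(x + 1)}{4}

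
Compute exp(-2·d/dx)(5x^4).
5 x^{4} - 40 x^{3} + 120 x^{2} - 160 x + 80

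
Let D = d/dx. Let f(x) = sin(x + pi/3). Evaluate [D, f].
\cos{\left(x + \frac{\pi}{3} \right)}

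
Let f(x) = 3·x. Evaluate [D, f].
3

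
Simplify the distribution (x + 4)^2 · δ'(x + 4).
0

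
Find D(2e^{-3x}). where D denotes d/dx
- 6 e^{- 3 x}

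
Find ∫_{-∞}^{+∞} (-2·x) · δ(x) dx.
0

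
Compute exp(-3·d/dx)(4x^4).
4 x^{4} - 48 x^{3} + 216 x^{2} - 432 x + 324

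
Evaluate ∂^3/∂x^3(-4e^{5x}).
- 500 e^{5 x}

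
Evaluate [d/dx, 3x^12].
36 x^{11}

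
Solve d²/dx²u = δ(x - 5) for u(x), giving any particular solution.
\frac{|x - 5|}{2}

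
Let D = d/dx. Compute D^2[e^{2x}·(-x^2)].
\left(- 4 x^{2} - 8 x - 2\right) e^{2 x}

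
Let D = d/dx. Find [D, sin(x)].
\cos{\left(x \right)}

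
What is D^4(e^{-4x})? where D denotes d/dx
256 e^{- 4 x}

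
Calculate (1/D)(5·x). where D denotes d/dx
\frac{5 x^{2}}{2}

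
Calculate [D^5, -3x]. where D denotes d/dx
-15D^{4}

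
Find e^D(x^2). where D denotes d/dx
x^{2} + 2 x + 1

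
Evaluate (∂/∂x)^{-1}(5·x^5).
\frac{5 x^{6}}{6}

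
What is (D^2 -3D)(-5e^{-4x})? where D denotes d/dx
- 140 e^{- 4 x}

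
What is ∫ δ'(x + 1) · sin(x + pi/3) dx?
- \sin{\left(\frac{\pi}{6} + 1 \right)}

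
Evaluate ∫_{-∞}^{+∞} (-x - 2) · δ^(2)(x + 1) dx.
0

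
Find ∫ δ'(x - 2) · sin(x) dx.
- \cos{\left(2 \right)}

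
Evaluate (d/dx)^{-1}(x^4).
\frac{x^{5}}{5}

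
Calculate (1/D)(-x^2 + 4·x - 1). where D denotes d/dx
- \frac{x^{3}}{3} + 2 x^{2} - x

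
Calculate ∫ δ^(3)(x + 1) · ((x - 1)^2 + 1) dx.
0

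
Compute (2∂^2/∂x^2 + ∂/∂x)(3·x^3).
9 x \left(x + 4\right)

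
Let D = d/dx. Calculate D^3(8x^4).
192 x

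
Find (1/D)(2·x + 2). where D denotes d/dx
x^{2} + 2 x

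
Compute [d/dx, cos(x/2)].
- \frac{\sin{\left(\frac{x}{2} \right)}}{2}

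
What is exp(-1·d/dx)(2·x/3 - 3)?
\frac{2 x}{3} - \frac{11}{3}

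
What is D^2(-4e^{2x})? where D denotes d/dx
- 16 e^{2 x}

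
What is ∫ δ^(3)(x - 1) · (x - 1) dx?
0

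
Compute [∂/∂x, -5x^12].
- 60 x^{11}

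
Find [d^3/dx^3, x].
3\frac{d^{2}}{dx^{2}}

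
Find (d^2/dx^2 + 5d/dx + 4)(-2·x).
- 8 x - 10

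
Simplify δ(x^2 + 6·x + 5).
\frac{\delta(x + 5) + \delta(x + 1)}{4}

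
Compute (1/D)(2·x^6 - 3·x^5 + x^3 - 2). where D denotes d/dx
\frac{2 x^{7}}{7} - \frac{x^{6}}{2} + \frac{x^{4}}{4} - 2 x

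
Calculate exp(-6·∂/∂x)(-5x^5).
- 5 x^{5} + 150 x^{4} - 1800 x^{3} + 10800 x^{2} - 32400 x + 38880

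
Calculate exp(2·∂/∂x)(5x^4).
5 x^{4} + 40 x^{3} + 120 x^{2} + 160 x + 80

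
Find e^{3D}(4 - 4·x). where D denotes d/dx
- 4 x - 8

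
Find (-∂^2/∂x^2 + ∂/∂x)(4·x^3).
12 x \left(x - 2\right)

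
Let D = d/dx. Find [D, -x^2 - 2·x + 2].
- 2 x - 2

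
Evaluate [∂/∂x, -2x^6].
- 12 x^{5}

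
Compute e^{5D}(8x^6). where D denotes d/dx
8 x^{6} + 240 x^{5} + 3000 x^{4} + 20000 x^{3} + 75000 x^{2} + 150000 x + 125000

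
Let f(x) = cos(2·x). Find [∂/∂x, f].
- 2 \sin{\left(2 x \right)}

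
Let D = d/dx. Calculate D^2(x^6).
30 x^{4}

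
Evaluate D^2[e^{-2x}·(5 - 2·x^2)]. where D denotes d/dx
8 \left(- x^{2} + 2 x + 2\right) e^{- 2 x}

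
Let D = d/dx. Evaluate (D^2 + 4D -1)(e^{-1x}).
- 4 e^{- x}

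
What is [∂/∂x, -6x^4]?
- 24 x^{3}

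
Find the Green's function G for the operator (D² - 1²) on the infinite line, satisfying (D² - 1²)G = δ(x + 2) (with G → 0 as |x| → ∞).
-\frac{e^{-|x + 2|}}{2}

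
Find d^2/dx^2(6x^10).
540 x^{8}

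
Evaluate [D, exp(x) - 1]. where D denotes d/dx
e^{x}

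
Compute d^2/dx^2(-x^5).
- 20 x^{3}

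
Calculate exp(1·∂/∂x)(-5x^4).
- 5 x^{4} - 20 x^{3} - 30 x^{2} - 20 x - 5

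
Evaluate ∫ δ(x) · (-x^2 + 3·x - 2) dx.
-2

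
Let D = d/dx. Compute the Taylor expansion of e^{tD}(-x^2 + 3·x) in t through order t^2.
- t^{2} - t \left(2 x - 3\right) - x^{2} + 3 x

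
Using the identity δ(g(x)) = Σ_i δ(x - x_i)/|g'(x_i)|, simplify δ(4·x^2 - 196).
\frac{\delta(x - 7) + \delta(x + 7)}{56}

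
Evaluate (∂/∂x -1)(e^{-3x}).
- 4 e^{- 3 x}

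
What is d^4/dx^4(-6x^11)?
- 47520 x^{7}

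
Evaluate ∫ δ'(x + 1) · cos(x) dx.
- \sin{\left(1 \right)}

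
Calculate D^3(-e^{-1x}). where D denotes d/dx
e^{- x}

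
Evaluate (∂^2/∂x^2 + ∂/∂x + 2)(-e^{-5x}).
- 22 e^{- 5 x}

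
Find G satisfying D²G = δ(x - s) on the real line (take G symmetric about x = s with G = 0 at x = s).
\frac{|x - s|}{2}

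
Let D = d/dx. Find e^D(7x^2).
7 x^{2} + 14 x + 7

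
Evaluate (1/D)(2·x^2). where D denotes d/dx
\frac{2 x^{3}}{3}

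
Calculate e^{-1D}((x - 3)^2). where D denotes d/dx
x^{2} - 8 x + 16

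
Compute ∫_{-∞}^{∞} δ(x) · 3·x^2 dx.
0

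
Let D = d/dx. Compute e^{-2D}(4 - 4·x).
12 - 4 x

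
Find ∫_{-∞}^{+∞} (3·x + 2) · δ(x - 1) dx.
5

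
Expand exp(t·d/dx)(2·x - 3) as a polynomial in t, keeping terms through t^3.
2 t + 2 x - 3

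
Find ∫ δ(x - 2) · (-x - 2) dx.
-4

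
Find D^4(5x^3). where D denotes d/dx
0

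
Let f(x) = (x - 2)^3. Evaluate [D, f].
3 \left(x - 2\right)^{2}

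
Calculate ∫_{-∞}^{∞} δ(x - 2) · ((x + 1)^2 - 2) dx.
7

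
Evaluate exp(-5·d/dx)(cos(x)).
\cos{\left(x - 5 \right)}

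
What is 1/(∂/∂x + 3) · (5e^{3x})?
\frac{5 e^{3 x}}{6}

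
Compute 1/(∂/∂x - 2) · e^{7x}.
\frac{e^{7 x}}{5}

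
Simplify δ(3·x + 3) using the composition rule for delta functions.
\frac{\delta(x + 1)}{3}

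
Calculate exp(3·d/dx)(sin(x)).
\sin{\left(x + 3 \right)}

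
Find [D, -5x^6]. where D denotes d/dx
- 30 x^{5}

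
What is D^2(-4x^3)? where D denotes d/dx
- 24 x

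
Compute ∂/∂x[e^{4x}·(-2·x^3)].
x^{2} \left(- 8 x - 6\right) e^{4 x}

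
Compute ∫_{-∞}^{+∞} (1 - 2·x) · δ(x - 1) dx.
-1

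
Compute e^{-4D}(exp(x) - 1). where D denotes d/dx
e^{x - 4} - 1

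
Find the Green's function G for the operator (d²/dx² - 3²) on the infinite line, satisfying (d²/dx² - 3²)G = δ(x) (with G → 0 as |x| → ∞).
-\frac{e^{-3|x|}}{6}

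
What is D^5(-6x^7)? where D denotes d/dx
- 15120 x^{2}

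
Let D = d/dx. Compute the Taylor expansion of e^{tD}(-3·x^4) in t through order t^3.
3 x \left(- 4 t^{3} - 6 t^{2} x - 4 t x^{2} - x^{3}\right)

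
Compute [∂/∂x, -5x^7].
- 35 x^{6}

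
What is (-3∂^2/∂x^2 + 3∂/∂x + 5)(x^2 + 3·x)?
5 x^{2} + 21 x + 3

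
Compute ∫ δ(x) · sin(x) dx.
0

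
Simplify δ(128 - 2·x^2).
\frac{\delta(x - 8) + \delta(x + 8)}{32}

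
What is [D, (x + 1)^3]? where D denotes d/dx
3 \left(x + 1\right)^{2}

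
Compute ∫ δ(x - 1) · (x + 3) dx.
4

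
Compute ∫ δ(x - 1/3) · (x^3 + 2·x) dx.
\frac{19}{27}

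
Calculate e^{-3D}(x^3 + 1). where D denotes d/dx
x^{3} - 9 x^{2} + 27 x - 26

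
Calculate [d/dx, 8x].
8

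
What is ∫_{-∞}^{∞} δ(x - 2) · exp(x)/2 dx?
\frac{e^{2}}{2}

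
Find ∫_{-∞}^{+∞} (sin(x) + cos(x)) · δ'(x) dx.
-1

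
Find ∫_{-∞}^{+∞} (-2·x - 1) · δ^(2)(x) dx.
0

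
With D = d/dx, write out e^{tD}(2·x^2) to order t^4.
2 t^{2} + 4 t x + 2 x^{2}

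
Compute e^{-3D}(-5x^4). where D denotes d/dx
- 5 x^{4} + 60 x^{3} - 270 x^{2} + 540 x - 405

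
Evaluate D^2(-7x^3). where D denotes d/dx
- 42 x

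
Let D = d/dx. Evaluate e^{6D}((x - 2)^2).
x^{2} + 8 x + 16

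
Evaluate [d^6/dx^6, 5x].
30\frac{d^{5}}{dx^{5}}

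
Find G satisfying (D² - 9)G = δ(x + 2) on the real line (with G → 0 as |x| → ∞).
-\frac{e^{-3|x + 2|}}{6}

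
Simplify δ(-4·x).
\frac{\delta(x)}{4}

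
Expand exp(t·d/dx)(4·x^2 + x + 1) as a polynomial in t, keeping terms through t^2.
4 t^{2} + t \left(8 x + 1\right) + 4 x^{2} + x + 1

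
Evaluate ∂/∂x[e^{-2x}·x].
\left(1 - 2 x\right) e^{- 2 x}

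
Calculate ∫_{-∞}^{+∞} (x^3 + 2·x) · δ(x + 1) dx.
-3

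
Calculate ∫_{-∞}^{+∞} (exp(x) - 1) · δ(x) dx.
0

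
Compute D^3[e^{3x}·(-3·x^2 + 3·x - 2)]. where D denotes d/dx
\left(- 81 x^{2} - 81 x - 27\right) e^{3 x}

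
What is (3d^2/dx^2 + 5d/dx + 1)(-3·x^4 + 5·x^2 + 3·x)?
- 3 x^{4} - 60 x^{3} - 103 x^{2} + 53 x + 45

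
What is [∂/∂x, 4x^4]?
16 x^{3}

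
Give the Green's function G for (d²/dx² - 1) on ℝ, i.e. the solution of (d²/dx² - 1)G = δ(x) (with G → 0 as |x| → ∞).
-\frac{e^{-|x|}}{2}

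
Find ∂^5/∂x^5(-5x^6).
- 3600 x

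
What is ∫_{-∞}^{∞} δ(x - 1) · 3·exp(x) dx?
3 e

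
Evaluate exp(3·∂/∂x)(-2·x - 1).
- 2 x - 7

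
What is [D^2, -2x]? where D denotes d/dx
-4D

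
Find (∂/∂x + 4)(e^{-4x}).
0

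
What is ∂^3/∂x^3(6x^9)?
3024 x^{6}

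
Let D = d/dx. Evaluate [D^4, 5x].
20D^{3}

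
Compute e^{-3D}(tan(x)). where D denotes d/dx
\tan{\left(x - 3 \right)}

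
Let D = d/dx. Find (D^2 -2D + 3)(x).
3 x - 2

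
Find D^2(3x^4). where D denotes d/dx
36 x^{2}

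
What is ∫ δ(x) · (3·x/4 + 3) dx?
3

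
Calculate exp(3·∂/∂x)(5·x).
5 x + 15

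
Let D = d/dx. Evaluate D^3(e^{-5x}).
- 125 e^{- 5 x}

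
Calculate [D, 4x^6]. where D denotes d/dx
24 x^{5}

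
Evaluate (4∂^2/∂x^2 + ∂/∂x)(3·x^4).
12 x^{2} \left(x + 12\right)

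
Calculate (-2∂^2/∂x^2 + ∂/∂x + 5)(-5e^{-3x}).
80 e^{- 3 x}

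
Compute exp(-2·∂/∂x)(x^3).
x^{3} - 6 x^{2} + 12 x - 8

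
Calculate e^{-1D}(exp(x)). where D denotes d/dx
e^{x - 1}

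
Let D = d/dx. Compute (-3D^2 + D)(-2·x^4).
8 x^{2} \left(9 - x\right)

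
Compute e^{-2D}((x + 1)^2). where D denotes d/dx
x^{2} - 2 x + 1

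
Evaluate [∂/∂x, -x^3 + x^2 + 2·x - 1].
- 3 x^{2} + 2 x + 2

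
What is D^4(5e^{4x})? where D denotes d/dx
1280 e^{4 x}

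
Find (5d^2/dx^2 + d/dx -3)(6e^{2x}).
114 e^{2 x}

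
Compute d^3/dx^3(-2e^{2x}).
- 16 e^{2 x}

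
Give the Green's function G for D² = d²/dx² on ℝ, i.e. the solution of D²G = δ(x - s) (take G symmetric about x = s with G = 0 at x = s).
\frac{|x - s|}{2}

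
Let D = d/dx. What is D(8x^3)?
24 x^{2}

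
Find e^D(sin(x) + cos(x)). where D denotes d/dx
\sqrt{2} \sin{\left(x + \frac{\pi}{4} + 1 \right)}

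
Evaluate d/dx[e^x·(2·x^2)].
2 x \left(x + 2\right) e^{x}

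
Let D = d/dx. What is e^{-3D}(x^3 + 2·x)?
x^{3} - 9 x^{2} + 29 x - 33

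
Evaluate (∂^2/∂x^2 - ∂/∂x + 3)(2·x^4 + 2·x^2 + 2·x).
6 x^{4} - 8 x^{3} + 30 x^{2} + 2 x + 2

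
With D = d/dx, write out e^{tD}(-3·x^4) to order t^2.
3 x^{2} \left(- 6 t^{2} - 4 t x - x^{2}\right)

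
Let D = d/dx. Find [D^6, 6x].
36D^{5}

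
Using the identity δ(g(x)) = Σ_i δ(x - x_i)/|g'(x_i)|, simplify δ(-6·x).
\frac{\delta(x)}{6}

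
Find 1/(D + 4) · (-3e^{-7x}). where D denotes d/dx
e^{- 7 x}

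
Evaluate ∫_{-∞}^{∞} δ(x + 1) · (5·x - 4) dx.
-9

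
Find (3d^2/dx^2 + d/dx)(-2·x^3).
6 x \left(- x - 6\right)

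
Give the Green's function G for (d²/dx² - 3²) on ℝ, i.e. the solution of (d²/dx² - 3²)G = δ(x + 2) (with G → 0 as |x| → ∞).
-\frac{e^{-3|x + 2|}}{6}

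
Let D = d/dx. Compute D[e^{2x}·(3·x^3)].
x^{2} \left(6 x + 9\right) e^{2 x}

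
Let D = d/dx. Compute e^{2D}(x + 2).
x + 4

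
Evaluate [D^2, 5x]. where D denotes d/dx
10D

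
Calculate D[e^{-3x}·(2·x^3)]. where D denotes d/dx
6 x^{2} \left(1 - x\right) e^{- 3 x}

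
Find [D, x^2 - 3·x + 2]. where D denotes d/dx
2 x - 3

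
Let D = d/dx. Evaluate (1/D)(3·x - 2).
\frac{3 x^{2}}{2} - 2 x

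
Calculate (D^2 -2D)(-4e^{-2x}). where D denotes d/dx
- 32 e^{- 2 x}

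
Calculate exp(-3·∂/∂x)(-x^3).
- x^{3} + 9 x^{2} - 27 x + 27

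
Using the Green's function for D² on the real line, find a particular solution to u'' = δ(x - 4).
\frac{|x - 4|}{2}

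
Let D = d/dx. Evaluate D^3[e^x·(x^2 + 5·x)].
\left(x^{2} + 11 x + 21\right) e^{x}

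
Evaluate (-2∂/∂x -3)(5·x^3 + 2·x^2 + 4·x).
- 15 x^{3} - 36 x^{2} - 20 x - 8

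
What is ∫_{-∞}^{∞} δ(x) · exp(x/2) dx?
1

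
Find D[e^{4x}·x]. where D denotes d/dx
\left(4 x + 1\right) e^{4 x}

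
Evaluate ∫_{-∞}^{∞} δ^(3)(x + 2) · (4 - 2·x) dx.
0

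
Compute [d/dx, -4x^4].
- 16 x^{3}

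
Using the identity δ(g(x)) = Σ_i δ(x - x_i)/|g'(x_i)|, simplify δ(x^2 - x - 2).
\frac{\delta(x + 1) + \delta(x - 2)}{3}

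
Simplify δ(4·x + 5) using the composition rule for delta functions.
\frac{\delta(x + 5/4)}{4}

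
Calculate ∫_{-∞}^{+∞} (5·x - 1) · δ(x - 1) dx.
4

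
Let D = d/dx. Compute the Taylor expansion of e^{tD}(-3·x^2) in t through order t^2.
- 3 t^{2} - 6 t x - 3 x^{2}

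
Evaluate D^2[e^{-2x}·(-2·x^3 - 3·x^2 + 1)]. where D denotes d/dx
2 \left(- 4 x^{3} + 6 x^{2} + 6 x - 1\right) e^{- 2 x}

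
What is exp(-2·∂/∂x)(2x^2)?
2 x^{2} - 8 x + 8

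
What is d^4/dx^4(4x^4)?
96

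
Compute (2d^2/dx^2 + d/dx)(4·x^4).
16 x^{2} \left(x + 6\right)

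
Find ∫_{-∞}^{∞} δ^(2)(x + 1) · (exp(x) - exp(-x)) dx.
- 2 \sinh{\left(1 \right)}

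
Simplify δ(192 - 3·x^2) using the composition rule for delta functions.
\frac{\delta(x - 8) + \delta(x + 8)}{48}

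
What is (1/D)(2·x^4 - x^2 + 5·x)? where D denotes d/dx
\frac{2 x^{5}}{5} - \frac{x^{3}}{3} + \frac{5 x^{2}}{2}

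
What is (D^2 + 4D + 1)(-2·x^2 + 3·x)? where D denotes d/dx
- 2 x^{2} - 13 x + 8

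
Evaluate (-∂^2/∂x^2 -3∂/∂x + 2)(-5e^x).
10 e^{x}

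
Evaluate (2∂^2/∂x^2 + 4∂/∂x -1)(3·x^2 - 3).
- 3 x^{2} + 24 x + 15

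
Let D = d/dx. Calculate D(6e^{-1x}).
- 6 e^{- x}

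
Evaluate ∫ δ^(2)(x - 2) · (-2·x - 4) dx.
0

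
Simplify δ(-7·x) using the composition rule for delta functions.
\frac{\delta(x)}{7}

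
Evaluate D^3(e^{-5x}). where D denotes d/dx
- 125 e^{- 5 x}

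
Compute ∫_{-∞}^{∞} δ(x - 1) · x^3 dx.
1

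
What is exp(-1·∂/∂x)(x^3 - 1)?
x^{3} - 3 x^{2} + 3 x - 2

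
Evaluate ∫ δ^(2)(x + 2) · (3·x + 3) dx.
0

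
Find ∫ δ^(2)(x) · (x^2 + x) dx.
2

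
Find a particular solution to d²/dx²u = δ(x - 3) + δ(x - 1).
\frac{|x - 3|}{2} + \frac{|x - 1|}{2}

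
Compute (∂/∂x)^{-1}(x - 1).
\frac{x^{2}}{2} - x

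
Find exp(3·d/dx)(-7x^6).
- 7 x^{6} - 126 x^{5} - 945 x^{4} - 3780 x^{3} - 8505 x^{2} - 10206 x - 5103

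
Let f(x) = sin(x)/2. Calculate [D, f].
\frac{\cos{\left(x \right)}}{2}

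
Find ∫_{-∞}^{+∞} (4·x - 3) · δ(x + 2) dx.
-11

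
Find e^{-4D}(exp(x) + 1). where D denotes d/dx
e^{x - 4} + 1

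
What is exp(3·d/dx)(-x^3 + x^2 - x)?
- x^{3} - 8 x^{2} - 22 x - 21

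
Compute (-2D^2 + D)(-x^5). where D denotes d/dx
5 x^{3} \left(8 - x\right)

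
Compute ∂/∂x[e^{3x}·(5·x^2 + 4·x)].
\left(15 x^{2} + 22 x + 4\right) e^{3 x}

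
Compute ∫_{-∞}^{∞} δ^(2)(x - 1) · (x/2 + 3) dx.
0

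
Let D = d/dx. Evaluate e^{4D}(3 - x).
- x - 1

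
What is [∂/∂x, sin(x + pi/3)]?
\cos{\left(x + \frac{\pi}{3} \right)}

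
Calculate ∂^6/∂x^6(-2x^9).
- 120960 x^{3}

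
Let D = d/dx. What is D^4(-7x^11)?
- 55440 x^{7}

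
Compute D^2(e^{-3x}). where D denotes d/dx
9 e^{- 3 x}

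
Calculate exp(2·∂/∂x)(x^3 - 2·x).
x^{3} + 6 x^{2} + 10 x + 4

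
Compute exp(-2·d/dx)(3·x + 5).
3 x - 1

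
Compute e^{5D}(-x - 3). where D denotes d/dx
- x - 8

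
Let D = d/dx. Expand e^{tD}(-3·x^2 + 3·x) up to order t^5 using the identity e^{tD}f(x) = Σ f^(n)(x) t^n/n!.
- 3 t^{2} - 3 t \left(2 x - 1\right) - 3 x^{2} + 3 x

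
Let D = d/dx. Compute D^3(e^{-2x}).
- 8 e^{- 2 x}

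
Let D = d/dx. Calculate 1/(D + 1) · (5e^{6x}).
\frac{5 e^{6 x}}{7}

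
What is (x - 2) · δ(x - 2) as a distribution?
0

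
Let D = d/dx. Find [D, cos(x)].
- \sin{\left(x \right)}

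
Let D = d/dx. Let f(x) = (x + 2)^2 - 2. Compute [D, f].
2 x + 4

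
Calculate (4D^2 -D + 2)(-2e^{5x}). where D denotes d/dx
- 194 e^{5 x}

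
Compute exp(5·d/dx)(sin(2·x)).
\sin{\left(2 x + 10 \right)}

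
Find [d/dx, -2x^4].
- 8 x^{3}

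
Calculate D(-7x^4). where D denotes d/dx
- 28 x^{3}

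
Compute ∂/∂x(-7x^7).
- 49 x^{6}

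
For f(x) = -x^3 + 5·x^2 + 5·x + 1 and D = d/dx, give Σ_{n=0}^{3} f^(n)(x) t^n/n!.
- t^{3} + t^{2} \left(5 - 3 x\right) + t \left(- 3 x^{2} + 10 x + 5\right) - x^{3} + 5 x^{2} + 5 x + 1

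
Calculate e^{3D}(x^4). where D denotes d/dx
x^{4} + 12 x^{3} + 54 x^{2} + 108 x + 81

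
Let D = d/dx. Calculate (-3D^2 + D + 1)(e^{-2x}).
- 13 e^{- 2 x}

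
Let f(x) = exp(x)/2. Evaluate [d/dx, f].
\frac{e^{x}}{2}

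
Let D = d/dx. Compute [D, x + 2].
1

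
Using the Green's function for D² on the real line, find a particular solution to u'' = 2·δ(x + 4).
|x + 4|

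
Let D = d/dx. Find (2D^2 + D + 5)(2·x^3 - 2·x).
10 x^{3} + 6 x^{2} + 14 x - 2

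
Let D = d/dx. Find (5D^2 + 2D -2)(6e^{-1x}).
6 e^{- x}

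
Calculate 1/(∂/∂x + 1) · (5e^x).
\frac{5 e^{x}}{2}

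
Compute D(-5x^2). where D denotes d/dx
- 10 x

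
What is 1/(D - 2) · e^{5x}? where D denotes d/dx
\frac{e^{5 x}}{3}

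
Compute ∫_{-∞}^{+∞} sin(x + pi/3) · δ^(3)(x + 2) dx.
\sin{\left(\frac{\pi}{6} + 2 \right)}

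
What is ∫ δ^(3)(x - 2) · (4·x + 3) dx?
0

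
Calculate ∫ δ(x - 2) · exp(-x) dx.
e^{-2}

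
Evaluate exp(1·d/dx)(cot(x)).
\cot{\left(x + 1 \right)}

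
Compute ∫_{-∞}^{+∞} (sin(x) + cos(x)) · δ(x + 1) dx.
- \sin{\left(1 \right)} + \cos{\left(1 \right)}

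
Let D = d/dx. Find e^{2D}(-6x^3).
- 6 x^{3} - 36 x^{2} - 72 x - 48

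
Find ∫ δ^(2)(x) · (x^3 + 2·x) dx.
0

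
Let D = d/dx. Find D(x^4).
4 x^{3}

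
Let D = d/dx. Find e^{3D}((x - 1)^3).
x^{3} + 6 x^{2} + 12 x + 8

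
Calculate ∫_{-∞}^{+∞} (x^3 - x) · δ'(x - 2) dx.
-11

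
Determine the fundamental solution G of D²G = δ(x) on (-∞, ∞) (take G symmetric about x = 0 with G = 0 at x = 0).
\frac{|x|}{2}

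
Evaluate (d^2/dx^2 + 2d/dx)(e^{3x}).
15 e^{3 x}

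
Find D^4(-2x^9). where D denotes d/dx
- 6048 x^{5}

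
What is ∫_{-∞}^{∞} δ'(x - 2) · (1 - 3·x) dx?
3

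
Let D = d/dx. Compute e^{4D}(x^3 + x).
x^{3} + 12 x^{2} + 49 x + 68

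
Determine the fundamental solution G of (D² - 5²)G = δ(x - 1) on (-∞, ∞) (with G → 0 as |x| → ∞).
-\frac{e^{-5|x - 1|}}{10}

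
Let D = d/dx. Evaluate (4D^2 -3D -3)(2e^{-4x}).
146 e^{- 4 x}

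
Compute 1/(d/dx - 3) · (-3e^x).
\frac{3 e^{x}}{2}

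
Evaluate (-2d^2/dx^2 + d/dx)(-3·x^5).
15 x^{3} \left(8 - x\right)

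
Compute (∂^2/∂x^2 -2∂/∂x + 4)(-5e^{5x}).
- 95 e^{5 x}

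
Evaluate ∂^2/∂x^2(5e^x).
5 e^{x}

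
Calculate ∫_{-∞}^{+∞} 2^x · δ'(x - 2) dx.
- \log{\left(16 \right)}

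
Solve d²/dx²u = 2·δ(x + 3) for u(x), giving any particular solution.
|x + 3|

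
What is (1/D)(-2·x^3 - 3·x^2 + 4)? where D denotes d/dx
- \frac{x^{4}}{2} - x^{3} + 4 x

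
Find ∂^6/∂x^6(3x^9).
181440 x^{3}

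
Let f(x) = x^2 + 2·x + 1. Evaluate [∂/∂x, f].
2 x + 2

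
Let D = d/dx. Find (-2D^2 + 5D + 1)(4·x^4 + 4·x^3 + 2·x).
4 x^{4} + 84 x^{3} - 36 x^{2} - 46 x + 10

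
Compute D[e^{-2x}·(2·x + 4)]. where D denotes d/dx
2 \left(- 2 x - 3\right) e^{- 2 x}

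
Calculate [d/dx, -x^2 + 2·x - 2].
2 - 2 x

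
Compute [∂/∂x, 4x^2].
8 x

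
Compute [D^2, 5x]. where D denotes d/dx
10D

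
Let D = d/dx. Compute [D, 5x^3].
15 x^{2}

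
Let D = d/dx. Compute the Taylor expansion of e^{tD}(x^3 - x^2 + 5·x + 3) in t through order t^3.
t^{3} + t^{2} \left(3 x - 1\right) + t \left(3 x^{2} - 2 x + 5\right) + x^{3} - x^{2} + 5 x + 3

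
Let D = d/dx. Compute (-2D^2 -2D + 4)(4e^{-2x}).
0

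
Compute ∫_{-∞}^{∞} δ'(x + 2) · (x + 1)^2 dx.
2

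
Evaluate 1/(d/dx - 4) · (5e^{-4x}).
- \frac{5 e^{- 4 x}}{8}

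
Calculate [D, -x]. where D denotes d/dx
-1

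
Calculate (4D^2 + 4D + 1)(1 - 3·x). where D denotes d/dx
- 3 x - 11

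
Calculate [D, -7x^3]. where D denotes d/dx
- 21 x^{2}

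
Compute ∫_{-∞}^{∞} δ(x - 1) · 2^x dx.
2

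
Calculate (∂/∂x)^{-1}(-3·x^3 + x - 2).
- \frac{3 x^{4}}{4} + \frac{x^{2}}{2} - 2 x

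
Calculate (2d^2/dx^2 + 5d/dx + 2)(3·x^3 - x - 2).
6 x^{3} + 45 x^{2} + 34 x - 9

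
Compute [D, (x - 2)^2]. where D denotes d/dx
2 x - 4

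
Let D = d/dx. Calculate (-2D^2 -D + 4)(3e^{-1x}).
9 e^{- x}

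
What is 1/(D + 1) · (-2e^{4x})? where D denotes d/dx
- \frac{2 e^{4 x}}{5}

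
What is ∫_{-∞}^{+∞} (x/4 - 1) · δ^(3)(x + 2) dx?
0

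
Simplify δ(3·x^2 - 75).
\frac{\delta(x - 5) + \delta(x + 5)}{30}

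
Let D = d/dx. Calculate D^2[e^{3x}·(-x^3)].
- 3 x \left(3 x^{2} + 6 x + 2\right) e^{3 x}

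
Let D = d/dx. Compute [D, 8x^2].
16 x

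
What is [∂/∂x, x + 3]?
1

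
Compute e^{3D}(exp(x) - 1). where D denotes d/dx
e^{x + 3} - 1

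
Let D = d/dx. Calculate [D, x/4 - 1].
\frac{1}{4}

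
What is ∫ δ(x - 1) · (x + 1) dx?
2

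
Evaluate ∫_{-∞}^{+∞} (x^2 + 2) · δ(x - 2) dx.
6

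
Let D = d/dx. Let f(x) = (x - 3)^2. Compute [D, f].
2 x - 6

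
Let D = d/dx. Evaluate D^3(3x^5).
180 x^{2}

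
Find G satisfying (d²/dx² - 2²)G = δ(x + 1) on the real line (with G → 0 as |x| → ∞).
-\frac{e^{-2|x + 1|}}{4}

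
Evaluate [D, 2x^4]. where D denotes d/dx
8 x^{3}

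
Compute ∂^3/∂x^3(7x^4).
168 x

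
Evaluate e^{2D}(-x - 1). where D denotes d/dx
- x - 3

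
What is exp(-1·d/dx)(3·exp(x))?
3 e^{x - 1}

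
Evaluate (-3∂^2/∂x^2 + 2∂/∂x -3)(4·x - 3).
17 - 12 x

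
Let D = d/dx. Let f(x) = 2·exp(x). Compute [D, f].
2 e^{x}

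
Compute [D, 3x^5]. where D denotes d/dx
15 x^{4}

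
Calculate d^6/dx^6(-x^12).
- 665280 x^{6}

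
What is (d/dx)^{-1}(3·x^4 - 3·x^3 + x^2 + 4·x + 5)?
\frac{3 x^{5}}{5} - \frac{3 x^{4}}{4} + \frac{x^{3}}{3} + 2 x^{2} + 5 x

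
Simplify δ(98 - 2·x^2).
\frac{\delta(x - 7) + \delta(x + 7)}{28}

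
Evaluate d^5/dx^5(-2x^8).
- 13440 x^{3}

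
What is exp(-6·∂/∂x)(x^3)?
x^{3} - 18 x^{2} + 108 x - 216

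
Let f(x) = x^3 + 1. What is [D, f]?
3 x^{2}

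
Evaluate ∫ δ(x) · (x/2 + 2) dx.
2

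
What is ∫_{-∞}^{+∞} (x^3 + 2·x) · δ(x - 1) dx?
3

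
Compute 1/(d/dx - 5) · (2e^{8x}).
\frac{2 e^{8 x}}{3}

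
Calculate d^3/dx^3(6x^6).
720 x^{3}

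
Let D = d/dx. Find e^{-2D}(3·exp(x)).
3 e^{x - 2}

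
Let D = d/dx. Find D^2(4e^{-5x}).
100 e^{- 5 x}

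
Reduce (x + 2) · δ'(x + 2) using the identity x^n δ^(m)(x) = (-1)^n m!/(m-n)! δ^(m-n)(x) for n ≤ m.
-\delta(x + 2)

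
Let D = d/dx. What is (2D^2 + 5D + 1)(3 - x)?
- x - 2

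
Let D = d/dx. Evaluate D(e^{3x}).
3 e^{3 x}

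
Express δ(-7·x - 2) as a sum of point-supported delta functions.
\frac{\delta(x + 2/7)}{7}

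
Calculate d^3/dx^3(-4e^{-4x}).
256 e^{- 4 x}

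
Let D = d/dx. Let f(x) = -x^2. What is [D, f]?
- 2 x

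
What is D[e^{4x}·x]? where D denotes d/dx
\left(4 x + 1\right) e^{4 x}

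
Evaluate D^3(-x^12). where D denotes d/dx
- 1320 x^{9}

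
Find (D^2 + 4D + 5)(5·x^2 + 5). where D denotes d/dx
25 x^{2} + 40 x + 35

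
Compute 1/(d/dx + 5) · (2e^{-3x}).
e^{- 3 x}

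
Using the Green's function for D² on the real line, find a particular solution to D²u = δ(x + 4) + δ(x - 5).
\frac{|x + 4|}{2} + \frac{|x - 5|}{2}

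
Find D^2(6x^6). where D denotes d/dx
180 x^{4}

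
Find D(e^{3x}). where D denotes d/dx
3 e^{3 x}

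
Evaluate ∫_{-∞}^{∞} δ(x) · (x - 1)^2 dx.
1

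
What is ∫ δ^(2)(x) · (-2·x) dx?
0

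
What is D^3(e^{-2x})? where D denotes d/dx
- 8 e^{- 2 x}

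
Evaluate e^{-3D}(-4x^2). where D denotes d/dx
- 4 x^{2} + 24 x - 36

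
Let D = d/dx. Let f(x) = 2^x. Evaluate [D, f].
2^{x} \log{\left(2 \right)}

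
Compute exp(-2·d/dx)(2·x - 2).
2 x - 6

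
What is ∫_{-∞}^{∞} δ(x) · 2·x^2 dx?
0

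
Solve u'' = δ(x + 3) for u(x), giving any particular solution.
\frac{|x + 3|}{2}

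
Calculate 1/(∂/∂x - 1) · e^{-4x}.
- \frac{e^{- 4 x}}{5}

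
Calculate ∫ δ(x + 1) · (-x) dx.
1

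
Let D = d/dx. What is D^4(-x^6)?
- 360 x^{2}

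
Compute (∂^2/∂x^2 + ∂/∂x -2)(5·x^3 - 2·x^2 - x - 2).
- 10 x^{3} + 19 x^{2} + 28 x - 1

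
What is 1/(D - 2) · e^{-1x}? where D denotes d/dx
- \frac{e^{- x}}{3}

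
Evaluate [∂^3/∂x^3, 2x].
6\frac{d^{2}}{dx^{2}}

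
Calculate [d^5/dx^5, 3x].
15\frac{d^{4}}{dx^{4}}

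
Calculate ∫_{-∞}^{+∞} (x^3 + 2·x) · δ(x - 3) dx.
33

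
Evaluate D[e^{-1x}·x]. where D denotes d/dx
\left(1 - x\right) e^{- x}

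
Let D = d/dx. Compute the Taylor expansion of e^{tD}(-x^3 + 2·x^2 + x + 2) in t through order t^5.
- t^{3} + t^{2} \left(2 - 3 x\right) + t \left(- 3 x^{2} + 4 x + 1\right) - x^{3} + 2 x^{2} + x + 2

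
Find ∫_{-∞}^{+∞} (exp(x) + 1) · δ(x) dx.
2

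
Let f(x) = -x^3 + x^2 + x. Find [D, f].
- 3 x^{2} + 2 x + 1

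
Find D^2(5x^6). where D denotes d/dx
150 x^{4}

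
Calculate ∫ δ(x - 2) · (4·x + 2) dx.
10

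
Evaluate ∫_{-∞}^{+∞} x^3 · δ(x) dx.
0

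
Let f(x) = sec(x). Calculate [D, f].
\tan{\left(x \right)} \sec{\left(x \right)}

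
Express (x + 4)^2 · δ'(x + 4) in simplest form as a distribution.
0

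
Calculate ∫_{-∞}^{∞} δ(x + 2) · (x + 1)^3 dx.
-1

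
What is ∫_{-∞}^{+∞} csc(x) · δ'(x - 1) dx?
\cot{\left(1 \right)} \csc{\left(1 \right)}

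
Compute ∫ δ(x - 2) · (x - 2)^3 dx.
0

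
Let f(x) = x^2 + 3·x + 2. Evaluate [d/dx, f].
2 x + 3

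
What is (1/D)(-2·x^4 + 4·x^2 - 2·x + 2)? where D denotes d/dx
- \frac{2 x^{5}}{5} + \frac{4 x^{3}}{3} - x^{2} + 2 x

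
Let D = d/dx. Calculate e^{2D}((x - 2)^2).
x^{2}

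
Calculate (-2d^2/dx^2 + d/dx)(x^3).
3 x \left(x - 4\right)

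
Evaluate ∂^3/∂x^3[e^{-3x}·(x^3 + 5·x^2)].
3 \left(- 9 x^{3} - 18 x^{2} + 72 x - 28\right) e^{- 3 x}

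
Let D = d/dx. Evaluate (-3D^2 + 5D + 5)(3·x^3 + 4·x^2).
15 x^{3} + 65 x^{2} - 14 x - 24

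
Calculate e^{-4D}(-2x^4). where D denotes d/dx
- 2 x^{4} + 32 x^{3} - 192 x^{2} + 512 x - 512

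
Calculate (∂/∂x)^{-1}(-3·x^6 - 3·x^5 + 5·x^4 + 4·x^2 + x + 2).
- \frac{3 x^{7}}{7} - \frac{x^{6}}{2} + x^{5} + \frac{4 x^{3}}{3} + \frac{x^{2}}{2} + 2 x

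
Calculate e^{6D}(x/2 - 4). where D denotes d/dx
\frac{x}{2} - 1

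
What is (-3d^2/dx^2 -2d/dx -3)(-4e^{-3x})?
96 e^{- 3 x}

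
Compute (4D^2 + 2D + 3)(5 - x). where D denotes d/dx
13 - 3 x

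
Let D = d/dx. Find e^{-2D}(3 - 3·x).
9 - 3 x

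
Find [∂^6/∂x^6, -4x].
-24\frac{d^{5}}{dx^{5}}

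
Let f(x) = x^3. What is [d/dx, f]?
3 x^{2}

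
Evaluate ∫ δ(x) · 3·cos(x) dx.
3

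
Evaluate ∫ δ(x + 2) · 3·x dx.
-6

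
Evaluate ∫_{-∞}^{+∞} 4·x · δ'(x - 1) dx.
-4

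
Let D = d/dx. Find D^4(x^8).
1680 x^{4}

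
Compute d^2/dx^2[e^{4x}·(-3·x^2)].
\left(- 48 x^{2} - 48 x - 6\right) e^{4 x}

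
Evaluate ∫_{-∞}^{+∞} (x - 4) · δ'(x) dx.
-1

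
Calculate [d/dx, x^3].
3 x^{2}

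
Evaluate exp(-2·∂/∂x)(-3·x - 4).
2 - 3 x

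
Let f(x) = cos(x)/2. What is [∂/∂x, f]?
- \frac{\sin{\left(x \right)}}{2}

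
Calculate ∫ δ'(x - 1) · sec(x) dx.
- \tan{\left(1 \right)} \sec{\left(1 \right)}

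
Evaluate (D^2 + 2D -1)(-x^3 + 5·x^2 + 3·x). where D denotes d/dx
x^{3} - 11 x^{2} + 11 x + 16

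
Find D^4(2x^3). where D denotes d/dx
0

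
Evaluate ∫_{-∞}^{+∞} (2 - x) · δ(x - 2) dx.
0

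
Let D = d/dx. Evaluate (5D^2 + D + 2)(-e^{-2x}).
- 20 e^{- 2 x}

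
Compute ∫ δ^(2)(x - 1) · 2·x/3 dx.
0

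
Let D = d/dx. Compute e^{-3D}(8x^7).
8 x^{7} - 168 x^{6} + 1512 x^{5} - 7560 x^{4} + 22680 x^{3} - 40824 x^{2} + 40824 x - 17496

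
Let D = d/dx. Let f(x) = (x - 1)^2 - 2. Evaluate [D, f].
2 x - 2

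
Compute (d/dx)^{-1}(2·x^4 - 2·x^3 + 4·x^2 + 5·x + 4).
\frac{2 x^{5}}{5} - \frac{x^{4}}{2} + \frac{4 x^{3}}{3} + \frac{5 x^{2}}{2} + 4 x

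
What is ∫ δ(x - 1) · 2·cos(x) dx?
2 \cos{\left(1 \right)}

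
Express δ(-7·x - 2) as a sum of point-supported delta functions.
\frac{\delta(x + 2/7)}{7}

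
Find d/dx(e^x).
e^{x}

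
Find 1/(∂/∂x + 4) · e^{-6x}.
- \frac{e^{- 6 x}}{2}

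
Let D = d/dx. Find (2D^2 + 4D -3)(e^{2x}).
13 e^{2 x}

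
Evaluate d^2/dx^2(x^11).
110 x^{9}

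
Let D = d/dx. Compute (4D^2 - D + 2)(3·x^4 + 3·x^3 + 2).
6 x^{4} - 6 x^{3} + 135 x^{2} + 72 x + 4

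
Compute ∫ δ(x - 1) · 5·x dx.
5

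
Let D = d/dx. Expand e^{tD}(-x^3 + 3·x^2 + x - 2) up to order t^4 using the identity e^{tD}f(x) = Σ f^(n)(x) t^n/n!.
- t^{3} + 3 t^{2} \left(1 - x\right) + t \left(- 3 x^{2} + 6 x + 1\right) - x^{3} + 3 x^{2} + x - 2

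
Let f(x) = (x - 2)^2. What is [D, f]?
2 x - 4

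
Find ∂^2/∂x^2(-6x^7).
- 252 x^{5}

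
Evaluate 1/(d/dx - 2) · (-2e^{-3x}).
\frac{2 e^{- 3 x}}{5}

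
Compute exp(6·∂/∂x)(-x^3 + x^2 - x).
- x^{3} - 17 x^{2} - 97 x - 186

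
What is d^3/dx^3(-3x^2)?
0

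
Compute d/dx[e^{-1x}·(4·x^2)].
4 x \left(2 - x\right) e^{- x}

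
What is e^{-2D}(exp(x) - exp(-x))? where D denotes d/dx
- e^{2 - x} + e^{x - 2}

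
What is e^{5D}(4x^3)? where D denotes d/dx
4 x^{3} + 60 x^{2} + 300 x + 500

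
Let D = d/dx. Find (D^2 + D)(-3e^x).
- 6 e^{x}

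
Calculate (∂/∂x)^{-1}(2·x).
x^{2}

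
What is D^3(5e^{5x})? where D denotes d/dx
625 e^{5 x}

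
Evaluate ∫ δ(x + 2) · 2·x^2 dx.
8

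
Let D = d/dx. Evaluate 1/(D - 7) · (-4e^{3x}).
e^{3 x}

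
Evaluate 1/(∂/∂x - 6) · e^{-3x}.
- \frac{e^{- 3 x}}{9}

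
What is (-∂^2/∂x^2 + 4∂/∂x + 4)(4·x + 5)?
16 x + 36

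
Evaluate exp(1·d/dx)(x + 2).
x + 3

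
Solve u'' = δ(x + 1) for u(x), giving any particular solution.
\frac{|x + 1|}{2}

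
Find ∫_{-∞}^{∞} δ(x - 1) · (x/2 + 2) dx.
\frac{5}{2}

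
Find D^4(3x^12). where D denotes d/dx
35640 x^{8}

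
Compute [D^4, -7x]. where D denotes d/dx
-28D^{3}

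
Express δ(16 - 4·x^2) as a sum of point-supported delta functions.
\frac{\delta(x - 2) + \delta(x + 2)}{16}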